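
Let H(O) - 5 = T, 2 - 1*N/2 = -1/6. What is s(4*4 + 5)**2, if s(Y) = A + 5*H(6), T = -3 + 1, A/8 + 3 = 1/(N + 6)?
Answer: 65025/961 ≈ 67.664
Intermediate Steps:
N = 13/3 (N = 4 - (-2)/6 = 4 - 2*(-1/6) = 4 + 1/3 = 13/3 ≈ 4.3333)
A = -720/31 (A = -24 + 8/(13/3 + 6) = -24 + 8/(31/3) = -24 + 8*(3/31) = -24 + 24/31 = -720/31 ≈ -23.226)
T = -2
H(O) = 3 (H(O) = 5 - 2 = 3)
s(Y) = -255/31 (s(Y) = -720/31 + 5*3 = -720/31 + 15 = -255/31)
s(4*4 + 5)**2 = (-255/31)**2 = 65025/961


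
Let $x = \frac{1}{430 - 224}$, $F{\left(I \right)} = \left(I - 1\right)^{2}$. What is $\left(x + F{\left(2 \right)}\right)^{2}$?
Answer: $\frac{42849}{42436} \approx 1.0097$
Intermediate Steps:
$F{\left(I \right)} = \left(-1 + I\right)^{2}$
$x = \frac{1}{206} \approx 0.0048544$
$\left(x + F{\left(2 \right)}\right)^{2} = \left(\frac{1}{206} + \left(-1 + 2\right)^{2}\right)^{2} = \left(\frac{1}{206} + 1^{2}\right)^{2} = \left(\frac{1}{206} + 1\right)^{2} = \left(\frac{207}{206}\right)^{2} = \frac{42849}{42436}$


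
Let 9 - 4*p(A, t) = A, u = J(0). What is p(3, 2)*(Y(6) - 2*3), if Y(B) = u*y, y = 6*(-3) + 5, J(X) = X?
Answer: -9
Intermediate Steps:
u = 0
p(A, t) = 9/4 - A/4
y = -13 (y = -18 + 5 = -13)
Y(B) = 0 (Y(B) = 0*(-13) = 0)
p(3, 2)*(Y(6) - 2*3) = (9/4 - 1/4*3)*(0 - 2*3) = (9/4 - 3/4)*(0 - 6) = (3/2)*(-6) = -9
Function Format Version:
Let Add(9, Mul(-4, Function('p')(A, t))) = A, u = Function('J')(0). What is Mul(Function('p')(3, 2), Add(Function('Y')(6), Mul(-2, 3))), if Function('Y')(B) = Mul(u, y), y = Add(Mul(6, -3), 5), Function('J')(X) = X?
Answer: -9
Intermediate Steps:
u = 0
Function('p')(A, t) = Add(Rational(9, 4), Mul(Rational(-1, 4), A))
y = -13 (y = Add(-18, 5) = -13)
Function('Y')(B) = 0 (Function('Y')(B) = Mul(0, -13) = 0)
Mul(Function('p')(3, 2), Add(Function('Y')(6), Mul(-2, 3))) = Mul(Add(Rational(9, 4), Mul(Rational(-1, 4), 3)), Add(0, Mul(-2, 3))) = Mul(Add(Rational(9, 4), Rational(-3, 4)), Add(0, -6)) = Mul(Rational(3, 2), -6) = -9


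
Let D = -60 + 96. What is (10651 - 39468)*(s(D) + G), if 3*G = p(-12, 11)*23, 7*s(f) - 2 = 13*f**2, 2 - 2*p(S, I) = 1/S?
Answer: -35076772825/504 ≈ -6.9597e+7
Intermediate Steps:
D = 36
p(S, I) = 1 - 1/(2*S)
s(f) = 2/7 + 13*f**2/7 (s(f) = 2/7 + (13*f**2)/7 = 2/7 + 13*f**2/7)
G = 575/72 (G = (((-1/2 - 12)/(-12))*23)/3 = (-1/12*(-25/2)*23)/3 = ((25/24)*23)/3 = (1/3)*(575/24) = 575/72 ≈ 7.9861)
(10651 - 39468)*(s(D) + G) = (10651 - 39468)*((2/7 + (13/7)*36**2) + 575/72) = -28817*((2/7 + (13/7)*1296) + 575/72) = -28817*((2/7 + 16848/7) + 575/72) = -28817*(16850/7 + 575/72) = -28817*1217225/504 = -35076772825/504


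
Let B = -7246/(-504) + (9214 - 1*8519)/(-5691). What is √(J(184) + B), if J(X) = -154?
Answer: 5*I*√724158883/11382 ≈ 11.821*I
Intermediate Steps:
B = 973493/68292 (B = -7246*(-1/504) + (9214 - 8519)*(-1/5691) = 3623/252 + 695*(-1/5691) = 3623/252 - 695/5691 = 973493/68292 ≈ 14.255)
√(J(184) + B) = √(-154 + 973493/68292) = √(-9543475/68292) = 5*I*√724158883/11382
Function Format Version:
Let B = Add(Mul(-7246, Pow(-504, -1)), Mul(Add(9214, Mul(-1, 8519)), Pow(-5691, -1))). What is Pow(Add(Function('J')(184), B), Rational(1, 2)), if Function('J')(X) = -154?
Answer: Mul(Rational(5, 11382), I, Pow(724158883, Rational(1, 2))) ≈ Mul(11.821, I)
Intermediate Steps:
B = Rational(973493, 68292) (B = Add(Mul(-7246, Rational(-1, 504)), Mul(Add(9214, -8519), Rational(-1, 5691))) = Add(Rational(3623, 252), Mul(695, Rational(-1, 5691))) = Add(Rational(3623, 252), Rational(-695, 5691)) = Rational(973493, 68292) ≈ 14.255)
Pow(Add(Function('J')(184), B), Rational(1, 2)) = Pow(Add(-154, Rational(973493, 68292)), Rational(1, 2)) = Pow(Rational(-9543475, 68292), Rational(1, 2)) = Mul(Rational(5, 11382), I, Pow(724158883, Rational(1, 2)))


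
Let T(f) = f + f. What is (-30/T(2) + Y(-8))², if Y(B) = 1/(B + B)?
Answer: 14641/256 ≈ 57.191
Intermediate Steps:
Y(B) = 1/(2*B)
T(f) = 2*f
(-30/T(2) + Y(-8))² = (-30/(2*2) + (½)/(-8))² = (-30/4 + (½)*(-⅛))² = (-30*¼ - 1/16)² = (-15/2 - 1/16)² = (-121/16)² = 14641/256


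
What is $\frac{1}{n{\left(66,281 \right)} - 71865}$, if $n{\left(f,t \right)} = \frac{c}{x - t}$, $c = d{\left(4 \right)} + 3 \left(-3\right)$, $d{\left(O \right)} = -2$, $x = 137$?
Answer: $- \frac{144}{10348549} \approx -1.3915 \cdot 10^{-5}$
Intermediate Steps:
$c = -11$ ($c = -2 + 3 \left(-3\right) = -2 - 9 = -11$)
$n{\left(f,t \right)} = - \frac{11}{137 - t}$
$\frac{1}{n{\left(66,281 \right)} - 71865} = \frac{1}{\frac{11}{-137 + 281} - 71865} = \frac{1}{\frac{11}{144} - 71865} = \frac{1}{- \frac{10348549}{144}} = - \frac{144}{10348549}$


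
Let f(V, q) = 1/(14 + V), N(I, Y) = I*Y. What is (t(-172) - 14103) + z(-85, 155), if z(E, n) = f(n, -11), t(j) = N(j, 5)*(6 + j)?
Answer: 21743034/169 ≈ 1.2866e+5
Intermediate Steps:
t(j) = 5*j*(6 + j) (t(j) = (j*5)*(6 + j) = (5*j)*(6 + j) = 5*j*(6 + j))
z(E, n) = 1/(14 + n)
(t(-172) - 14103) + z(-85, 155) = (5*(-172)*(6 - 172) - 14103) + 1/(14 + 155) = (5*(-172)*(-166) - 14103) + 1/169 = (142760 - 14103) + 1/169 = 128657 + 1/169 = 21743034/169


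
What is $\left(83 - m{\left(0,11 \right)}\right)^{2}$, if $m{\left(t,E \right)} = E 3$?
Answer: $2500$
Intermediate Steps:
$m{\left(t,E \right)} = 3 E$
$\left(83 - m{\left(0,11 \right)}\right)^{2} = \left(83 - 3 \cdot 11\right)^{2} = \left(83 - 33\right)^{2} = 50^{2} = 2500$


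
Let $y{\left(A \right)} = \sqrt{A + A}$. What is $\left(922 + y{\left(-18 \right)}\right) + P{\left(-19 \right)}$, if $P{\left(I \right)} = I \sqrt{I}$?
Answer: $922 + 6 i - 19 i \sqrt{19} \approx 922.0 - 76.819 i$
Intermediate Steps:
$y{\left(A \right)} = \sqrt{2} \sqrt{A}$ ($y{\left(A \right)} = \sqrt{2 A} = \sqrt{2} \sqrt{A}$)
$P{\left(I \right)} = I^{\frac{3}{2}}$
$\left(922 + y{\left(-18 \right)}\right) + P{\left(-19 \right)} = \left(922 + \sqrt{2} \sqrt{-18}\right) + \left(-19\right)^{\frac{3}{2}} = \left(922 + \sqrt{2} \cdot 3 i \sqrt{2}\right) - 19 i \sqrt{19} = \left(922 + 6 i\right) - 19 i \sqrt{19} = 922 + 6 i - 19 i \sqrt{19}$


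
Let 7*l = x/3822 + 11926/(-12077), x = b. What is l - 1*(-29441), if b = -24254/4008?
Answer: 1466400590567065/49808349864 ≈ 29441.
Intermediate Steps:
b = -12127/2004 (b = -24254*1/4008 = -12127/2004 ≈ -6.0514)
x = -12127/2004 ≈ -6.0514
l = -7037778959/49808349864 (l = (-12127/2004/3822 + 11926/(-12077))/7 = (-12127/2004*1/3822 + 11926*(-1/12077))/7 = (-12127/7659288 - 11926/12077)/7 = (1/7)*(-7037778959/7115478552) = -7037778959/49808349864 ≈ -0.14130)
l - 1*(-29441) = -7037778959/49808349864 - 1*(-29441) = -7037778959/49808349864 + 29441 = 1466400590567065/49808349864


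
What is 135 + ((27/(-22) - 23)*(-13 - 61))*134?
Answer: 2644099/11 ≈ 2.4037e+5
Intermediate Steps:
135 + ((27/(-22) - 23)*(-13 - 61))*134 = 135 + ((27*(-1/22) - 23)*(-74))*134 = 135 + ((-27/22 - 23)*(-74))*134 = 135 - 533/22*(-74)*134 = 135 + (19721/11)*134 = 135 + 2642614/11 = 2644099/11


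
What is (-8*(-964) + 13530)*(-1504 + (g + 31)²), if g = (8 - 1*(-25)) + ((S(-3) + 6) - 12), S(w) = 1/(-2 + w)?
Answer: 975453882/25 ≈ 3.9018e+7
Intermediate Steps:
g = 134/5 (g = (8 - 1*(-25)) + ((1/(-2 - 3) + 6) - 12) = (8 + 25) + ((1/(-5) + 6) - 12) = 33 + ((-⅕ + 6) - 12) = 33 + (29/5 - 12) = 33 - 31/5 = 134/5 ≈ 26.800)
(-8*(-964) + 13530)*(-1504 + (g + 31)²) = (-8*(-964) + 13530)*(-1504 + (134/5 + 31)²) = (7712 + 13530)*(-1504 + (289/5)²) = 21242*(-1504 + 83521/25) = 21242*(45921/25) = 975453882/25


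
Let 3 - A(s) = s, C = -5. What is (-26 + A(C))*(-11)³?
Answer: 23958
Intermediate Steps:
A(s) = 3 - s
(-26 + A(C))*(-11)³ = (-26 + (3 - 1*(-5)))*(-11)³ = (-26 + (3 + 5))*(-1331) = (-26 + 8)*(-1331) = -18*(-1331) = 23958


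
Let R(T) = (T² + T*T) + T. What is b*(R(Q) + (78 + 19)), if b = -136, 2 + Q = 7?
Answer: -20672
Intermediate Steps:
Q = 5 (Q = -2 + 7 = 5)
R(T) = T + 2*T² (R(T) = (T² + T²) + T = 2*T² + T = T + 2*T²)
b*(R(Q) + (78 + 19)) = -136*(5*(1 + 2*5) + (78 + 19)) = -136*(5*(1 + 10) + 97) = -136*(5*11 + 97) = -136*(55 + 97) = -136*152 = -20672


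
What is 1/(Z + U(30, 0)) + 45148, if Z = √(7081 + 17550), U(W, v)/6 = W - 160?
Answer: 26356002032/583769 - √24631/583769 ≈ 45148.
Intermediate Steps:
U(W, v) = -960 + 6*W (U(W, v) = 6*(W - 160) = 6*(-160 + W) = -960 + 6*W)
Z = √24631 ≈ 156.94
1/(Z + U(30, 0)) + 45148 = 1/(√24631 + (-960 + 6*30)) + 45148 = 1/(√24631 + (-960 + 180)) + 45148 = 1/(√24631 - 780) + 45148 = 1/(-780 + √24631) + 45148 = 45148 + 1/(-780 + √24631)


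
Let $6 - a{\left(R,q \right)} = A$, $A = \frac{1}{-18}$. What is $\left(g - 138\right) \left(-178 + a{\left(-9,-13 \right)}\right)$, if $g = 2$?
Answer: $\frac{210460}{9} \approx 23384.0$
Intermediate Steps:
$A = - \frac{1}{18} \approx -0.055556$
$a{\left(R,q \right)} = \frac{109}{18}$ ($a{\left(R,q \right)} = 6 - - \frac{1}{18} = 6 + \frac{1}{18} = \frac{109}{18}$)
$\left(g - 138\right) \left(-178 + a{\left(-9,-13 \right)}\right) = \left(2 - 138\right) \left(-178 + \frac{109}{18}\right) = \left(-136\right) \left(- \frac{3095}{18}\right) = \frac{210460}{9}$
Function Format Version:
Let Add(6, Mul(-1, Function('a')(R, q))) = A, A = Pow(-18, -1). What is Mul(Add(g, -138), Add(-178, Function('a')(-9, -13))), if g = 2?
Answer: Rational(210460, 9) ≈ 23384.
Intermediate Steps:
A = Rational(-1, 18) ≈ -0.055556
Function('a')(R, q) = Rational(109, 18) (Function('a')(R, q) = Add(6, Mul(-1, Rational(-1, 18))) = Add(6, Rational(1, 18)) = Rational(109, 18))
Mul(Add(g, -138), Add(-178, Function('a')(-9, -13))) = Mul(Add(2, -138), Add(-178, Rational(109, 18))) = Mul(-136, Rational(-3095, 18)) = Rational(210460, 9)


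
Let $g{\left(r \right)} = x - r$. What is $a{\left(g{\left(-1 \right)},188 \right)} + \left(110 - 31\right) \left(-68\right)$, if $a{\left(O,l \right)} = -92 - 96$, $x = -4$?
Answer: $-5560$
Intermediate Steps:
$g{\left(r \right)} = -4 - r$
$a{\left(O,l \right)} = -188$
$a{\left(g{\left(-1 \right)},188 \right)} + \left(110 - 31\right) \left(-68\right) = -188 + \left(110 - 31\right) \left(-68\right) = -188 + 79 \left(-68\right) = -188 - 5372 = -5560$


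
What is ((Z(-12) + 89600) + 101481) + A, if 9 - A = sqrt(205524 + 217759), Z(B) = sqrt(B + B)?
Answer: 191090 - sqrt(423283) + 2*I*sqrt(6) ≈ 1.9044e+5 + 4.899*I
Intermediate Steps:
Z(B) = sqrt(2)*sqrt(B) (Z(B) = sqrt(2*B) = sqrt(2)*sqrt(B))
A = 9 - sqrt(423283) (A = 9 - sqrt(205524 + 217759) = 9 - sqrt(423283) ≈ -641.60)
((Z(-12) + 89600) + 101481) + A = ((sqrt(2)*sqrt(-12) + 89600) + 101481) + (9 - sqrt(423283)) = ((sqrt(2)*(2*I*sqrt(3)) + 89600) + 101481) + (9 - sqrt(423283)) = ((2*I*sqrt(6) + 89600) + 101481) + (9 - sqrt(423283)) = ((89600 + 2*I*sqrt(6)) + 101481) + (9 - sqrt(423283)) = (191081 + 2*I*sqrt(6)) + (9 - sqrt(423283)) = 191090 - sqrt(423283) + 2*I*sqrt(6)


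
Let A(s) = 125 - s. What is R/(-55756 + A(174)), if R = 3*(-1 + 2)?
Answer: -3/55805 ≈ -5.3759e-5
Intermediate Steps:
R = 3 (R = 3*1 = 3)
R/(-55756 + A(174)) = 3/(-55756 + (125 - 1*174)) = 3/(-55756 + (125 - 174)) = 3/(-55756 - 49) = 3/(-55805) = -1/55805*3 = -3/55805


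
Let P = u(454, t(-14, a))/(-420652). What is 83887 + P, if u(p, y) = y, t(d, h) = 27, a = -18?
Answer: 35287234297/420652 ≈ 83887.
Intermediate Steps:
P = -27/420652 (P = 27/(-420652) = 27*(-1/420652) = -27/420652 ≈ -6.4186e-5)
83887 + P = 83887 - 27/420652 = 35287234297/420652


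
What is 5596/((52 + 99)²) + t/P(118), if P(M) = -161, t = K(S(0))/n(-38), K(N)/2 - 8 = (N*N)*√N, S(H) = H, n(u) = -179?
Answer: 161635940/657102019 ≈ 0.24598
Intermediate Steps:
K(N) = 16 + 2*N^(5/2) (K(N) = 16 + 2*((N*N)*√N) = 16 + 2*(N²*√N) = 16 + 2*N^(5/2))
t = -16/179 (t = (16 + 2*0^(5/2))/(-179) = (16 + 2*0)*(-1/179) = (16 + 0)*(-1/179) = 16*(-1/179) = -16/179 ≈ -0.089386)
5596/((52 + 99)²) + t/P(118) = 5596/((52 + 99)²) - 16/179/(-161) = 5596/(151²) - 16/179*(-1/161) = 5596/22801 + 16/28819 = 161635940/657102019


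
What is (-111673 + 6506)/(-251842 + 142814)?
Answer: 105167/109028 ≈ 0.96459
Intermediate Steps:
(-111673 + 6506)/(-251842 + 142814) = -105167/(-109028) = -105167*(-1/109028) = 105167/109028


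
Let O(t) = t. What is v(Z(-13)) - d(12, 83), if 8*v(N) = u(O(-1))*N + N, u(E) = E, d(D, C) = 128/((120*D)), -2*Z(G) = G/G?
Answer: -4/45 ≈ -0.088889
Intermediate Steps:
Z(G) = -1/2 (Z(G) = -G/(2*G) = -1/2*1 = -1/2)
d(D, C) = 16/(15*D) (d(D, C) = 128*(1/(120*D)) = 16/(15*D))
v(N) = 0 (v(N) = (-N + N)/8 = (1/8)*0 = 0)
v(Z(-13)) - d(12, 83) = 0 - 16/(15*12) = 0 - 1*4/45 = 0 - 4/45 = -4/45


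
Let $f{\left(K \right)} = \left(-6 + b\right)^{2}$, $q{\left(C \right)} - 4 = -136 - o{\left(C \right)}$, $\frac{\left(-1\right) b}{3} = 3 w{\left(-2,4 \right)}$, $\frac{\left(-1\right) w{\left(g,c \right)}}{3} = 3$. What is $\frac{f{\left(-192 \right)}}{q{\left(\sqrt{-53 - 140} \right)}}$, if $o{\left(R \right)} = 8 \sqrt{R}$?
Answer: $- \frac{5625}{132 + 8 \sqrt[4]{193} \sqrt{i}} \approx -36.06 + 4.9666 i$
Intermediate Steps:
$w{\left(g,c \right)} = -9$ ($w{\left(g,c \right)} = \left(-3\right) 3 = -9$)
$b = 81$ ($b = - 3 \cdot 3 \left(-9\right) = \left(-3\right) \left(-27\right) = 81$)
$q{\left(C \right)} = -132 - 8 \sqrt{C}$ ($q{\left(C \right)} = 4 - \left(136 + 8 \sqrt{C}\right) = -132 - 8 \sqrt{C}$)
$f{\left(K \right)} = 5625$ ($f{\left(K \right)} = \left(-6 + 81\right)^{2} = 75^{2} = 5625$)
$\frac{f{\left(-192 \right)}}{q{\left(\sqrt{-53 - 140} \right)}} = \frac{5625}{-132 - 8 \sqrt{\sqrt{-53 - 140}}} = \frac{5625}{-132 - 8 \sqrt{\sqrt{-193}}} = \frac{5625}{-132 - 8 \sqrt{i \sqrt{193}}} = \frac{5625}{-132 - 8 \sqrt[4]{193} \sqrt{i}}$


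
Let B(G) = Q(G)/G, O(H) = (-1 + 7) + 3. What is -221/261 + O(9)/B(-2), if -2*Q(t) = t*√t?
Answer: -221/261 + 9*I*√2 ≈ -0.84674 + 12.728*I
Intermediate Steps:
O(H) = 9 (O(H) = 6 + 3 = 9)
Q(t) = -t^(3/2)/2 (Q(t) = -t*√t/2 = -t^(3/2)/2)
B(G) = -√G/2 (B(G) = (-G^(3/2)/2)/G = -√G/2)
-221/261 + O(9)/B(-2) = -221/261 + 9/((-I*√2/2)) = -221/261 + 9*(I*√2) = -221/261 + 9*I*√2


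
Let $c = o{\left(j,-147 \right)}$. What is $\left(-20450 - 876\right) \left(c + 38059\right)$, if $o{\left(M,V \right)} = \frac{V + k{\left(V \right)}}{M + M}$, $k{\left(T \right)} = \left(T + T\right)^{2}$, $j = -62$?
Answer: $- \frac{49401966901}{62} \approx -7.9681 \cdot 10^{8}$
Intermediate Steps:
$k{\left(T \right)} = 4 T^{2}$ ($k{\left(T \right)} = \left(2 T\right)^{2} = 4 T^{2}$)
$o{\left(M,V \right)} = \frac{V + 4 V^{2}}{2 M}$ ($o{\left(M,V \right)} = \frac{V + 4 V^{2}}{M + M} = \frac{V + 4 V^{2}}{2 M}$)
$c = - \frac{86289}{124}$ ($c = \frac{1}{2} \left(-147\right) \frac{1}{-62} \left(1 + 4 \left(-147\right)\right) = \frac{1}{2} \left(-147\right) \left(- \frac{1}{62}\right) \left(1 - 588\right) = \frac{1}{2} \left(-147\right) \left(- \frac{1}{62}\right) \left(-587\right) = - \frac{86289}{124} \approx -695.88$)
$\left(-20450 - 876\right) \left(c + 38059\right) = \left(-20450 - 876\right) \left(- \frac{86289}{124} + 38059\right) = \left(-21326\right) \frac{4633027}{124} = - \frac{49401966901}{62}$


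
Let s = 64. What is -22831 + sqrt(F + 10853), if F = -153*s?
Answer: -22831 + sqrt(1061) ≈ -22798.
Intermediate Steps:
F = -9792 (F = -153*64 = -9792)
-22831 + sqrt(F + 10853) = -22831 + sqrt(-9792 + 10853) = -22831 + sqrt(1061)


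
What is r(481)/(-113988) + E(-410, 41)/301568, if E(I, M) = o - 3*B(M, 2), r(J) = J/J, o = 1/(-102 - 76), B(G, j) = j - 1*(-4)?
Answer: -104752661/1529693426688 ≈ -6.8479e-5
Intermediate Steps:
B(G, j) = 4 + j (B(G, j) = j + 4 = 4 + j)
o = -1/178 (o = 1/(-178) = -1/178 ≈ -0.0056180)
r(J) = 1
E(I, M) = -3205/178 (E(I, M) = -1/178 - 3*(4 + 2) = -1/178 - 3*6 = -1/178 - 18 = -3205/178)
r(481)/(-113988) + E(-410, 41)/301568 = 1/(-113988) - 3205/178/301568 = 1*(-1/113988) - 3205/178*1/301568 = -1/113988 - 3205/53679104 = -104752661/1529693426688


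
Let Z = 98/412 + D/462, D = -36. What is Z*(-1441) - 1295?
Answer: -2199737/1442 ≈ -1525.5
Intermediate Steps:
Z = 2537/15862 (Z = 98/412 - 36/462 = 98*(1/412) - 36*1/462 = 49/206 - 6/77 = 2537/15862 ≈ 0.15994)
Z*(-1441) - 1295 = (2537/15862)*(-1441) - 1295 = -332347/1442 - 1295 = -2199737/1442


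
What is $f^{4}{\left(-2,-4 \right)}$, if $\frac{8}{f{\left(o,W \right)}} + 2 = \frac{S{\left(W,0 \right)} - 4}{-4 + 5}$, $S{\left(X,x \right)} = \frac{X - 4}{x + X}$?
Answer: $16$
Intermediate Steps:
$S{\left(X,x \right)} = \frac{-4 + X}{X + x}$
$f{\left(o,W \right)} = \frac{8}{-6 + \frac{-4 + W}{W}}$ ($f{\left(o,W \right)} = \frac{8}{-2 + \frac{\frac{-4 + W}{W + 0} - 4}{-4 + 5}} = \frac{8}{-2 + \frac{\frac{-4 + W}{W} - 4}{1}} = \frac{8}{-2 + \left(-4 + \frac{-4 + W}{W}\right) 1} = \frac{8}{-2 - \left(4 - \frac{-4 + W}{W}\right)} = \frac{8}{-6 + \frac{-4 + W}{W}}$)
$f^{4}{\left(-2,-4 \right)} = \left(8 \left(-4\right) \frac{1}{-4 - -20}\right)^{4} = \left(8 \left(-4\right) \frac{1}{-4 + 20}\right)^{4} = \left(8 \left(-4\right) \frac{1}{16}\right)^{4} = \left(-2\right)^{4} = 16$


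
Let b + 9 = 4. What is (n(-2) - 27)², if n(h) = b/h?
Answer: 2401/4 ≈ 600.25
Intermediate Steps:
b = -5 (b = -9 + 4 = -5)
n(h) = -5/h
(n(-2) - 27)² = (-5/(-2) - 27)² = (-5*(-½) - 27)² = (5/2 - 27)² = (-49/2)² = 2401/4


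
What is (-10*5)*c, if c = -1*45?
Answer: 2250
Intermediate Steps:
c = -45
(-10*5)*c = -10*5*(-45) = -50*(-45) = 2250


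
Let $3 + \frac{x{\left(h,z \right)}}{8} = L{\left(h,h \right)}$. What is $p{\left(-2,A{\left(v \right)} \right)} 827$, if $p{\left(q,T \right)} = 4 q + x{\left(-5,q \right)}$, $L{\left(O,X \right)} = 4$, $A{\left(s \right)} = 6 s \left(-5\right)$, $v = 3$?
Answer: $0$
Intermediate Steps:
$A{\left(s \right)} = - 30 s$
$x{\left(h,z \right)} = 8$ ($x{\left(h,z \right)} = -24 + 8 \cdot 4 = -24 + 32 = 8$)
$p{\left(q,T \right)} = 8 + 4 q$ ($p{\left(q,T \right)} = 4 q + 8 = 8 + 4 q$)
$p{\left(-2,A{\left(v \right)} \right)} 827 = \left(8 + 4 \left(-2\right)\right) 827 = \left(8 - 8\right) 827 = 0 \cdot 827 = 0$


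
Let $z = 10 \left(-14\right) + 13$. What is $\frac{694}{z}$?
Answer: $- \frac{694}{127} \approx -5.4646$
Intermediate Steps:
$z = -127$ ($z = -140 + 13 = -127$)
$\frac{694}{z} = \frac{694}{-127} = 694 \left(- \frac{1}{127}\right) = - \frac{694}{127}$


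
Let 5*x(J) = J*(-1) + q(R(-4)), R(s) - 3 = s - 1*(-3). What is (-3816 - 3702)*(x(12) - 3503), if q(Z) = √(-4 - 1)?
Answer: 131767986/5 - 7518*I*√5/5 ≈ 2.6354e+7 - 3362.2*I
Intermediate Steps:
R(s) = 6 + s (R(s) = 3 + (s - 1*(-3)) = 3 + (s + 3) = 3 + (3 + s) = 6 + s)
q(Z) = I*√5 (q(Z) = √(-5) = I*√5)
x(J) = -J/5 + I*√5/5 (x(J) = (J*(-1) + I*√5)/5 = (-J + I*√5)/5 = -J/5 + I*√5/5)
(-3816 - 3702)*(x(12) - 3503) = (-3816 - 3702)*((-⅕*12 + I*√5/5) - 3503) = -7518*((-12/5 + I*√5/5) - 3503) = -7518*(-17527/5 + I*√5/5) = 131767986/5 - 7518*I*√5/5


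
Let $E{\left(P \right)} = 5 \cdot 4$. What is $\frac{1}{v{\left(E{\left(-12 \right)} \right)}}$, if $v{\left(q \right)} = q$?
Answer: $\frac{1}{20} \approx 0.05$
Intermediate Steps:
$E{\left(P \right)} = 20$
$\frac{1}{v{\left(E{\left(-12 \right)} \right)}} = \frac{1}{20}$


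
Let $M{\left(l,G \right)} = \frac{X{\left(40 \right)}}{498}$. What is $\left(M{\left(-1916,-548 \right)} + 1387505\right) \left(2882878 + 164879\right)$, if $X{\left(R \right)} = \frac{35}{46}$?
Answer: $\frac{32290949426069425}{7636} \approx 4.2288 \cdot 10^{12}$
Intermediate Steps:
$X{\left(R \right)} = \frac{35}{46}$ ($X{\left(R \right)} = 35 \cdot \frac{1}{46} = \frac{35}{46}$)
$M{\left(l,G \right)} = \frac{35}{22908}$ ($M{\left(l,G \right)} = \frac{35}{46 \cdot 498} = \frac{35}{46} \cdot \frac{1}{498} = \frac{35}{22908}$)
$\left(M{\left(-1916,-548 \right)} + 1387505\right) \left(2882878 + 164879\right) = \left(\frac{35}{22908} + 1387505\right) \left(2882878 + 164879\right) = \frac{31784964575}{22908} \cdot 3047757 = \frac{32290949426069425}{7636}$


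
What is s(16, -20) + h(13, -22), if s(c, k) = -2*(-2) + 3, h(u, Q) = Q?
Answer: -15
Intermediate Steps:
s(c, k) = 7 (s(c, k) = 4 + 3 = 7)
s(16, -20) + h(13, -22) = 7 - 22 = -15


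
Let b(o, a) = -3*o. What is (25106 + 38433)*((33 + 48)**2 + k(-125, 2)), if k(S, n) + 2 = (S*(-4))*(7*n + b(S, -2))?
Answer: 12775087801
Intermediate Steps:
k(S, n) = -2 - 4*S*(-3*S + 7*n) (k(S, n) = -2 + (S*(-4))*(7*n - 3*S) = -2 + (-4*S)*(-3*S + 7*n) = -2 - 4*S*(-3*S + 7*n))
(25106 + 38433)*((33 + 48)**2 + k(-125, 2)) = (25106 + 38433)*((33 + 48)**2 + (-2 + 12*(-125)**2 - 28*(-125)*2)) = 63539*(81**2 + (-2 + 12*15625 + 7000)) = 63539*(6561 + (-2 + 187500 + 7000)) = 63539*(6561 + 194498) = 63539*201059 = 12775087801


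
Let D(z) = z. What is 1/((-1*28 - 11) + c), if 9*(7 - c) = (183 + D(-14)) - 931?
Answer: 3/158 ≈ 0.018987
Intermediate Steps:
c = 275/3 (c = 7 - ((183 - 14) - 931)/9 = 7 - (169 - 931)/9 = 7 - ⅑*(-762) = 7 + 254/3 = 275/3 ≈ 91.667)
1/((-1*28 - 11) + c) = 1/((-1*28 - 11) + 275/3) = 1/((-28 - 11) + 275/3) = 1/(-39 + 275/3) = 1/(158/3) = 3/158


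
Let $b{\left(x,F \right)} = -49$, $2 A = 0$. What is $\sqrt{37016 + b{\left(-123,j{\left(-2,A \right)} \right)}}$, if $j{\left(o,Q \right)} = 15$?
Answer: $\sqrt{36967} \approx 192.27$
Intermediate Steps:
$A = 0$ ($A = \frac{1}{2} \cdot 0 = 0$)
$\sqrt{37016 + b{\left(-123,j{\left(-2,A \right)} \right)}} = \sqrt{37016 - 49} = \sqrt{36967}$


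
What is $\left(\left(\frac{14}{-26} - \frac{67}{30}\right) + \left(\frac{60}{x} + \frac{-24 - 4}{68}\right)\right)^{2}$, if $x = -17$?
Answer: $\frac{1980873049}{43956900} \approx 45.064$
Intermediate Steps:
$\left(\left(\frac{14}{-26} - \frac{67}{30}\right) + \left(\frac{60}{x} + \frac{-24 - 4}{68}\right)\right)^{2} = \left(\left(\frac{14}{-26} - \frac{67}{30}\right) + \left(\frac{60}{-17} + \frac{-24 - 4}{68}\right)\right)^{2} = \left(\left(14 \left(- \frac{1}{26}\right) - \frac{67}{30}\right) + \left(60 \left(- \frac{1}{17}\right) - \frac{7}{17}\right)\right)^{2} = \left(\left(- \frac{7}{13} - \frac{67}{30}\right) - \frac{67}{17}\right)^{2} = \left(- \frac{1081}{390} - \frac{67}{17}\right)^{2} = \left(- \frac{44507}{6630}\right)^{2} = \frac{1980873049}{43956900}$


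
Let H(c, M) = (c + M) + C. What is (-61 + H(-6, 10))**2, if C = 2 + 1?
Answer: 2916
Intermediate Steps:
C = 3
H(c, M) = 3 + M + c (H(c, M) = (c + M) + 3 = (M + c) + 3 = 3 + M + c)
(-61 + H(-6, 10))**2 = (-61 + (3 + 10 - 6))**2 = (-61 + 7)**2 = (-54)**2 = 2916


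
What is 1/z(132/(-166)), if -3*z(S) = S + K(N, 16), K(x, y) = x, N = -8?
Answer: 249/730 ≈ 0.34110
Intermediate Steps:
z(S) = 8/3 - S/3 (z(S) = -(S - 8)/3 = -(-8 + S)/3 = 8/3 - S/3)
1/z(132/(-166)) = 1/(8/3 - 44/(-166)) = 1/(8/3 - 44*(-1)/166) = 1/(8/3 - ⅓*(-66/83)) = 1/(8/3 + 22/83) = 1/(730/249) = 249/730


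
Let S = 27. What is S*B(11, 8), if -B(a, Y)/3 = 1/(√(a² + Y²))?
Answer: -81*√185/185 ≈ -5.9552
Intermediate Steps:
B(a, Y) = -3/√(Y² + a²) (B(a, Y) = -3/√(a² + Y²) = -3/√(Y² + a²))
S*B(11, 8) = 27*(-3/√(8² + 11²)) = 27*(-3/√(64 + 121)) = 27*(-3*√185/185) = -81*√185/185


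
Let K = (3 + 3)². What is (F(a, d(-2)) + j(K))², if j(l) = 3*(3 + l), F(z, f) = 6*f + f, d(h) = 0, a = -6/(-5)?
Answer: 13689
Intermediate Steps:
a = 6/5 (a = -6*(-⅕) = 6/5 ≈ 1.2000)
K = 36 (K = 6² = 36)
F(z, f) = 7*f
j(l) = 9 + 3*l
(F(a, d(-2)) + j(K))² = (7*0 + (9 + 3*36))² = (0 + (9 + 108))² = (0 + 117)² = 117² = 13689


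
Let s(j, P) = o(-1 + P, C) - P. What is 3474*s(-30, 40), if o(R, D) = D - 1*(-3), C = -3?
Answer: -138960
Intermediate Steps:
o(R, D) = 3 + D (o(R, D) = D + 3 = 3 + D)
s(j, P) = -P (s(j, P) = (3 - 3) - P = 0 - P = -P)
3474*s(-30, 40) = 3474*(-1*40) = 3474*(-40) = -138960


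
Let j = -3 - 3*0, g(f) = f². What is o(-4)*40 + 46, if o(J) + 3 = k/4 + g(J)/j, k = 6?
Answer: -682/3 ≈ -227.33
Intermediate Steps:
j = -3 (j = -3 + 0 = -3)
o(J) = -3/2 - J²/3 (o(J) = -3 + (6/4 + J²/(-3)) = -3 + (6*(¼) + J²*(-⅓)) = -3 + (3/2 - J²/3) = -3/2 - J²/3)
o(-4)*40 + 46 = (-3/2 - ⅓*(-4)²)*40 + 46 = (-3/2 - ⅓*16)*40 + 46 = (-3/2 - 16/3)*40 + 46 = -41/6*40 + 46 = -820/3 + 46 = -682/3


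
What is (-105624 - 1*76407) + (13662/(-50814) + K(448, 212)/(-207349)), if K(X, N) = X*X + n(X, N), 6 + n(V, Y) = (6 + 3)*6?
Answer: -35517294382608/195115409 ≈ -1.8203e+5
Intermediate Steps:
n(V, Y) = 48 (n(V, Y) = -6 + (6 + 3)*6 = -6 + 9*6 = -6 + 54 = 48)
K(X, N) = 48 + X² (K(X, N) = X*X + 48 = X² + 48 = 48 + X²)
(-105624 - 1*76407) + (13662/(-50814) + K(448, 212)/(-207349)) = (-105624 - 1*76407) + (13662/(-50814) + (48 + 448²)/(-207349)) = (-105624 - 76407) + (13662*(-1/50814) + (48 + 200704)*(-1/207349)) = -182031 + (-253/941 + 200752*(-1/207349)) = -182031 + (-253/941 - 200752/207349) = -182031 - 241366929/195115409 = -35517294382608/195115409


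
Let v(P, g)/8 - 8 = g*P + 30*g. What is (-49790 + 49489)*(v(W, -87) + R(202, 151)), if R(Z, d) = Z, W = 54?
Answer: 17517598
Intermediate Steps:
v(P, g) = 64 + 240*g + 8*P*g (v(P, g) = 64 + 8*(g*P + 30*g) = 64 + 8*(P*g + 30*g) = 64 + 8*(30*g + P*g) = 64 + (240*g + 8*P*g) = 64 + 240*g + 8*P*g)
(-49790 + 49489)*(v(W, -87) + R(202, 151)) = (-49790 + 49489)*((64 + 240*(-87) + 8*54*(-87)) + 202) = -301*((64 - 20880 - 37584) + 202) = -301*(-58400 + 202) = -301*(-58198) = 17517598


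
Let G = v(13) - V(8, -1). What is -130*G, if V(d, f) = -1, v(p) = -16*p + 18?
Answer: 24570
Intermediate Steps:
v(p) = 18 - 16*p
G = -189 (G = (18 - 16*13) - 1*(-1) = (18 - 208) + 1 = -190 + 1 = -189)
-130*G = -130*(-189) = 24570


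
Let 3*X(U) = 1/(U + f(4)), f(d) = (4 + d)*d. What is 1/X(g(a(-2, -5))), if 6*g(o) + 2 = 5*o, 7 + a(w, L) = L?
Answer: 65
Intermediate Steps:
f(d) = d*(4 + d)
a(w, L) = -7 + L
g(o) = -⅓ + 5*o/6 (g(o) = -⅓ + (5*o)/6 = -⅓ + 5*o/6)
X(U) = 1/(3*(32 + U)) (X(U) = 1/(3*(U + 4*(4 + 4))) = 1/(3*(U + 4*8)) = 1/(3*(U + 32)) = 1/(3*(32 + U)))
1/X(g(a(-2, -5))) = 1/(1/(3*(32 + (-⅓ + 5*(-7 - 5)/6)))) = 1/(1/(3*(32 + (-⅓ + (⅚)*(-12))))) = 1/(1/(3*(32 + (-⅓ - 10)))) = 1/(1/(3*(32 - 31/3))) = 1/(1/(3*(65/3))) = 1/((⅓)*(3/65)) = 1/(1/65) = 65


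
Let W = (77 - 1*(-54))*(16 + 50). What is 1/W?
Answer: 1/8646 ≈ 0.00011566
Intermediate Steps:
W = 8646 (W = (77 + 54)*66 = 131*66 = 8646)
1/W = 1/8646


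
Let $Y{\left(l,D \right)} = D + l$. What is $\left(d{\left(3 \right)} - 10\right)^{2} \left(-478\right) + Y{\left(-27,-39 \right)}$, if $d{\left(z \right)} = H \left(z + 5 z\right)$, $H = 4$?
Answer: $-1837498$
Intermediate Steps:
$d{\left(z \right)} = 24 z$ ($d{\left(z \right)} = 4 \left(z + 5 z\right) = 4 \cdot 6 z = 24 z$)
$\left(d{\left(3 \right)} - 10\right)^{2} \left(-478\right) + Y{\left(-27,-39 \right)} = \left(24 \cdot 3 - 10\right)^{2} \left(-478\right) - 66 = \left(72 - 10\right)^{2} \left(-478\right) - 66 = 62^{2} \left(-478\right) - 66 = 3844 \left(-478\right) - 66 = -1837432 - 66 = -1837498$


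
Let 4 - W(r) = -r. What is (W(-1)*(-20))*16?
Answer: -960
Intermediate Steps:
W(r) = 4 + r (W(r) = 4 - (-1)*r = 4 + r)
(W(-1)*(-20))*16 = ((4 - 1)*(-20))*16 = (3*(-20))*16 = -60*16 = -960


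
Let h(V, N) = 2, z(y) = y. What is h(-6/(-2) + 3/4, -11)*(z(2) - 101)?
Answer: -198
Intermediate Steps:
h(-6/(-2) + 3/4, -11)*(z(2) - 101) = 2*(2 - 101) = 2*(-99) = -198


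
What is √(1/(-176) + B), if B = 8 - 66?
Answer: I*√112299/44 ≈ 7.6161*I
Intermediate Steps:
B = -58
√(1/(-176) + B) = √(1/(-176) - 58) = √(-1/176 - 58) = √(-10209/176) = I*√112299/44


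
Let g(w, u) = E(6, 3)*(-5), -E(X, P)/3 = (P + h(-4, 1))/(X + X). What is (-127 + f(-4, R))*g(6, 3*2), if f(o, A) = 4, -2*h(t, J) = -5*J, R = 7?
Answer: -6765/8 ≈ -845.63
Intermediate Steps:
h(t, J) = 5*J/2 (h(t, J) = -(-5)*J/2 = 5*J/2)
E(X, P) = -3*(5/2 + P)/(2*X) (E(X, P) = -3*(P + (5/2)*1)/(X + X) = -3*(P + 5/2)/(2*X) = -3*(5/2 + P)*1/(2*X) = -3*(5/2 + P)/(2*X))
g(w, u) = 55/8 (g(w, u) = ((3/4)*(-5 - 2*3)/6)*(-5) = ((3/4)*(1/6)*(-5 - 6))*(-5) = ((3/4)*(1/6)*(-11))*(-5) = -11/8*(-5) = 55/8)
(-127 + f(-4, R))*g(6, 3*2) = (-127 + 4)*(55/8) = -123*55/8 = -6765/8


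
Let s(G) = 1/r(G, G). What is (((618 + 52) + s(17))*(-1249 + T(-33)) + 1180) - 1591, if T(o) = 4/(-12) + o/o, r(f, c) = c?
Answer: -14226752/17 ≈ -8.3687e+5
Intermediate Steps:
T(o) = ⅔ (T(o) = 4*(-1/12) + 1 = -⅓ + 1 = ⅔)
s(G) = 1/G
(((618 + 52) + s(17))*(-1249 + T(-33)) + 1180) - 1591 = (((618 + 52) + 1/17)*(-1249 + ⅔) + 1180) - 1591 = ((670 + 1/17)*(-3745/3) + 1180) - 1591 = ((11391/17)*(-3745/3) + 1180) - 1591 = (-14219765/17 + 1180) - 1591 = -14199705/17 - 1591 = -14226752/17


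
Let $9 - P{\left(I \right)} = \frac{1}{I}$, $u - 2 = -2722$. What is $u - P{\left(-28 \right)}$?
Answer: $- \frac{76413}{28} \approx -2729.0$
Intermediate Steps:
$u = -2720$ ($u = 2 - 2722 = -2720$)
$P{\left(I \right)} = 9 - \frac{1}{I}$
$u - P{\left(-28 \right)} = -2720 - \left(9 - \frac{1}{-28}\right) = -2720 - \left(9 - - \frac{1}{28}\right) = -2720 - \left(9 + \frac{1}{28}\right) = -2720 - \frac{253}{28} = - \frac{76413}{28}$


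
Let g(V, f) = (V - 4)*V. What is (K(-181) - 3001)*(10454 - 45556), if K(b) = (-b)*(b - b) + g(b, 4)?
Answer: -1070049368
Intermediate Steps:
g(V, f) = V*(-4 + V) (g(V, f) = (-4 + V)*V = V*(-4 + V))
K(b) = b*(-4 + b) (K(b) = (-b)*(b - b) + b*(-4 + b) = -b*0 + b*(-4 + b) = 0 + b*(-4 + b) = b*(-4 + b))
(K(-181) - 3001)*(10454 - 45556) = (-181*(-4 - 181) - 3001)*(10454 - 45556) = (-181*(-185) - 3001)*(-35102) = (33485 - 3001)*(-35102) = 30484*(-35102) = -1070049368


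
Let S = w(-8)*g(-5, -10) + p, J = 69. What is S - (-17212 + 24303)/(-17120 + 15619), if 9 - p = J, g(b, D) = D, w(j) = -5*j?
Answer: -683369/1501 ≈ -455.28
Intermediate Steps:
p = -60 (p = 9 - 1*69 = 9 - 69 = -60)
S = -460 (S = -5*(-8)*(-10) - 60 = 40*(-10) - 60 = -400 - 60 = -460)
S - (-17212 + 24303)/(-17120 + 15619) = -460 - (-17212 + 24303)/(-17120 + 15619) = -460 - 7091/(-1501) = -460 - 7091*(-1)/1501 = -460 - 1*(-7091/1501) = -460 + 7091/1501 = -683369/1501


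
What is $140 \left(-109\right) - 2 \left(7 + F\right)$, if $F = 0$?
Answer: $-15274$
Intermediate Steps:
$140 \left(-109\right) - 2 \left(7 + F\right) = 140 \left(-109\right) - 2 \left(7 + 0\right) = -15260 - 14 = -15274$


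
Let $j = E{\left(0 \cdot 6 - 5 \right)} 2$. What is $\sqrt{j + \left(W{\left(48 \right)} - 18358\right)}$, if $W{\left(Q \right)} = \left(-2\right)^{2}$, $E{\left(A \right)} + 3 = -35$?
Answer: $i \sqrt{18430} \approx 135.76 i$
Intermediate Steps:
$E{\left(A \right)} = -38$ ($E{\left(A \right)} = -3 - 35 = -38$)
$W{\left(Q \right)} = 4$
$j = -76$ ($j = \left(-38\right) 2 = -76$)
$\sqrt{j + \left(W{\left(48 \right)} - 18358\right)} = \sqrt{-76 + \left(4 - 18358\right)} = \sqrt{-76 - 18354} = \sqrt{-18430} = i \sqrt{18430}$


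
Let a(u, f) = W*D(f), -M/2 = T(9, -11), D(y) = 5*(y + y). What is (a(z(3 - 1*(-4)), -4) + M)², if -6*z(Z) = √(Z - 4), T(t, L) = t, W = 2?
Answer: 9604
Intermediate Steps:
D(y) = 10*y (D(y) = 5*(2*y) = 10*y)
M = -18 (M = -2*9 = -18)
z(Z) = -√(-4 + Z)/6 (z(Z) = -√(Z - 4)/6 = -√(-4 + Z)/6)
a(u, f) = 20*f (a(u, f) = 2*(10*f) = 20*f)
(a(z(3 - 1*(-4)), -4) + M)² = (20*(-4) - 18)² = (-80 - 18)² = (-98)² = 9604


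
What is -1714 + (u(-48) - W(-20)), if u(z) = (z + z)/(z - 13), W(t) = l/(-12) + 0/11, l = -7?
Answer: -1253923/732 ≈ -1713.0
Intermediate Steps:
W(t) = 7/12 (W(t) = -7/(-12) + 0/11 = -7*(-1/12) + 0*(1/11) = 7/12 + 0 = 7/12)
u(z) = 2*z/(-13 + z) (u(z) = (2*z)/(-13 + z) = 2*z/(-13 + z))
-1714 + (u(-48) - W(-20)) = -1714 + (2*(-48)/(-13 - 48) - 1*7/12) = -1714 + (2*(-48)/(-61) - 7/12) = -1714 + (2*(-48)*(-1/61) - 7/12) = -1714 + (96/61 - 7/12) = -1714 + 725/732 = -1253923/732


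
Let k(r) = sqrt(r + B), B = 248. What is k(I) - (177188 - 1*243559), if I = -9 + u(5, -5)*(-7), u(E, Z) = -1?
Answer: 66371 + sqrt(246) ≈ 66387.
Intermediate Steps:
I = -2 (I = -9 - 1*(-7) = -9 + 7 = -2)
k(r) = sqrt(248 + r) (k(r) = sqrt(r + 248) = sqrt(248 + r))
k(I) - (177188 - 1*243559) = sqrt(248 - 2) - (177188 - 1*243559) = sqrt(246) - (177188 - 243559) = sqrt(246) - 1*(-66371) = sqrt(246) + 66371 = 66371 + sqrt(246)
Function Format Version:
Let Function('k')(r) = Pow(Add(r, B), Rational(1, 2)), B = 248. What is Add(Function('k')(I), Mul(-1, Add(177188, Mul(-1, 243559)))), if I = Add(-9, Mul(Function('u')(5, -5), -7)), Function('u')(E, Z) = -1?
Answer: Add(66371, Pow(246, Rational(1, 2))) ≈ 66387.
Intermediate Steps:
I = -2 (I = Add(-9, Mul(-1, -7)) = Add(-9, 7) = -2)
Function('k')(r) = Pow(Add(248, r), Rational(1, 2)) (Function('k')(r) = Pow(Add(r, 248), Rational(1, 2)) = Pow(Add(248, r), Rational(1, 2)))
Add(Function('k')(I), Mul(-1, Add(177188, Mul(-1, 243559)))) = Add(Pow(Add(248, -2), Rational(1, 2)), Mul(-1, Add(177188, Mul(-1, 243559)))) = Add(Pow(246, Rational(1, 2)), Mul(-1, Add(177188, -243559))) = Add(Pow(246, Rational(1, 2)), Mul(-1, -66371)) = Add(Pow(246, Rational(1, 2)), 66371) = Add(66371, Pow(246, Rational(1, 2)))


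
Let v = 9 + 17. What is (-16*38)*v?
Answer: -15808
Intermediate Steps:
v = 26
(-16*38)*v = -16*38*26 = -608*26 = -15808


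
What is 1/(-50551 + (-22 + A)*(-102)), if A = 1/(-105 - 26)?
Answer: -131/6328115 ≈ -2.0701e-5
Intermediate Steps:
A = -1/131 (A = 1/(-131) = -1/131 ≈ -0.0076336)
1/(-50551 + (-22 + A)*(-102)) = 1/(-50551 + (-22 - 1/131)*(-102)) = 1/(-50551 - 2883/131*(-102)) = 1/(-50551 + 294066/131) = 1/(-6328115/131) = -131/6328115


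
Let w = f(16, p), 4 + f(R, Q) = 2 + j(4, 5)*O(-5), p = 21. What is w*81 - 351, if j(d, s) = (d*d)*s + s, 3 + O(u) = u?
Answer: -55593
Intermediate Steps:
O(u) = -3 + u
j(d, s) = s + s*d² (j(d, s) = d²*s + s = s*d² + s = s + s*d²)
f(R, Q) = -682 (f(R, Q) = -4 + (2 + (5*(1 + 4²))*(-3 - 5)) = -4 + (2 + (5*(1 + 16))*(-8)) = -4 + (2 + (5*17)*(-8)) = -4 + (2 + 85*(-8)) = -4 + (2 - 680) = -4 - 678 = -682)
w = -682
w*81 - 351 = -682*81 - 351 = -55242 - 351 = -55593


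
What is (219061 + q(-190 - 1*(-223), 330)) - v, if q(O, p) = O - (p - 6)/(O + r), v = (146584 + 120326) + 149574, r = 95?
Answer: -6316561/32 ≈ -1.9739e+5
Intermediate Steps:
v = 416484 (v = 266910 + 149574 = 416484)
q(O, p) = O - (-6 + p)/(95 + O) (q(O, p) = O - (p - 6)/(O + 95) = O - (-6 + p)/(95 + O))
(219061 + q(-190 - 1*(-223), 330)) - v = (219061 + (6 + (-190 - 1*(-223))² - 1*330 + 95*(-190 - 1*(-223)))/(95 + (-190 - 1*(-223)))) - 1*416484 = (219061 + (6 + (-190 + 223)² - 330 + 95*(-190 + 223))/(95 + (-190 + 223))) - 416484 = (219061 + (6 + 33² - 330 + 95*33)/(95 + 33)) - 416484 = (219061 + (6 + 1089 - 330 + 3135)/128) - 416484 = (219061 + (1/128)*3900) - 416484 = (219061 + 975/32) - 416484 = 7010927/32 - 416484 = -6316561/32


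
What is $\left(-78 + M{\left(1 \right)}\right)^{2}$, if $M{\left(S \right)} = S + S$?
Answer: $5776$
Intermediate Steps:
$M{\left(S \right)} = 2 S$
$\left(-78 + M{\left(1 \right)}\right)^{2} = \left(-78 + 2 \cdot 1\right)^{2} = \left(-78 + 2\right)^{2} = \left(-76\right)^{2} = 5776$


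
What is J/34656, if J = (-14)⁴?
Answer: 2401/2166 ≈ 1.1085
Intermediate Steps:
J = 38416
J/34656 = 38416/34656 = 38416*(1/34656) = 2401/2166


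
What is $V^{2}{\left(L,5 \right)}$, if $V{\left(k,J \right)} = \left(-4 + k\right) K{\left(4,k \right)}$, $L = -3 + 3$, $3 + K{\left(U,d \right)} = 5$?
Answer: $64$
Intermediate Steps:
$K{\left(U,d \right)} = 2$ ($K{\left(U,d \right)} = -3 + 5 = 2$)
$L = 0$
$V{\left(k,J \right)} = -8 + 2 k$ ($V{\left(k,J \right)} = \left(-4 + k\right) 2 = -8 + 2 k$)
$V^{2}{\left(L,5 \right)} = \left(-8 + 2 \cdot 0\right)^{2} = \left(-8 + 0\right)^{2} = \left(-8\right)^{2} = 64$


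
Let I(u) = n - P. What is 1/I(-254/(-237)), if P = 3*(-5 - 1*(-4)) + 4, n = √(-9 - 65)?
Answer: -I/(I + √74) ≈ -0.013333 - 0.1147*I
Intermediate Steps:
n = I*√74 (n = √(-74) = I*√74 ≈ 8.6023*I)
P = 1 (P = 3*(-5 + 4) + 4 = 3*(-1) + 4 = -3 + 4 = 1)
I(u) = -1 + I*√74 (I(u) = I*√74 - 1*1 = I*√74 - 1 = -1 + I*√74)
1/I(-254/(-237)) = 1/(-1 + I*√74)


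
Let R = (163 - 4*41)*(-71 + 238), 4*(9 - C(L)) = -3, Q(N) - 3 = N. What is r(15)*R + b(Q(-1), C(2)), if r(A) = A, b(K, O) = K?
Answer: -2503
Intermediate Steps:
Q(N) = 3 + N
C(L) = 39/4 (C(L) = 9 - 1/4*(-3) = 9 + 3/4 = 39/4)
R = -167 (R = (163 - 164)*167 = -1*167 = -167)
r(15)*R + b(Q(-1), C(2)) = 15*(-167) + (3 - 1) = -2505 + 2 = -2503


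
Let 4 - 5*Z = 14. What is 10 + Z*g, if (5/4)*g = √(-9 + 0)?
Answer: 10 - 24*I/5 ≈ 10.0 - 4.8*I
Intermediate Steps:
Z = -2 (Z = ⅘ - ⅕*14 = ⅘ - 14/5 = -2)
g = 12*I/5 (g = 4*√(-9 + 0)/5 = 4*√(-9)/5 = 4*(3*I)/5 = 12*I/5 ≈ 2.4*I)
10 + Z*g = 10 - 24*I/5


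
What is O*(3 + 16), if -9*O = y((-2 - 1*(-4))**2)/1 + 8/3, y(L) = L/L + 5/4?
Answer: -1121/108 ≈ -10.380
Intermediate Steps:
y(L) = 9/4 (y(L) = 1 + 5*(1/4) = 1 + 5/4 = 9/4)
O = -59/108 (O = -((9/4)/1 + 8/3)/9 = -((9/4)*1 + 8*(1/3))/9 = -(9/4 + 8/3)/9 = -1/9*59/12 = -59/108 ≈ -0.54630)
O*(3 + 16) = -59*(3 + 16)/108 = -59/108*19 = -1121/108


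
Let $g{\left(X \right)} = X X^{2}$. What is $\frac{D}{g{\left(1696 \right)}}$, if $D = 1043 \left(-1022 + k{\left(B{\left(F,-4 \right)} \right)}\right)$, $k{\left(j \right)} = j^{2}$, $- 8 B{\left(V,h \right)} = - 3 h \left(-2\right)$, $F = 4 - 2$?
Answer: $- \frac{1056559}{4878401536} \approx -0.00021658$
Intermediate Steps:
$F = 2$ ($F = 4 - 2 = 2$)
$B{\left(V,h \right)} = - \frac{3 h}{4}$ ($B{\left(V,h \right)} = - \frac{- 3 h \left(-2\right)}{8} = - \frac{6 h}{8} = - \frac{3 h}{4}$)
$g{\left(X \right)} = X^{3}$
$D = -1056559$ ($D = 1043 \left(-1022 + \left(\left(- \frac{3}{4}\right) \left(-4\right)\right)^{2}\right) = 1043 \left(-1022 + 3^{2}\right) = 1043 \left(-1022 + 9\right) = 1043 \left(-1013\right) = -1056559$)
$\frac{D}{g{\left(1696 \right)}} = - \frac{1056559}{1696^{3}} = - \frac{1056559}{4878401536}$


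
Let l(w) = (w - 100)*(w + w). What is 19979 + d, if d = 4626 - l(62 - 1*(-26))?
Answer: 26717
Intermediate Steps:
l(w) = 2*w*(-100 + w) (l(w) = (-100 + w)*(2*w) = 2*w*(-100 + w))
d = 6738 (d = 4626 - 2*(62 - 1*(-26))*(-100 + (62 - 1*(-26))) = 4626 - 2*(62 + 26)*(-100 + (62 + 26)) = 4626 - 2*88*(-100 + 88) = 4626 - 2*88*(-12) = 4626 - 1*(-2112) = 4626 + 2112 = 6738)
19979 + d = 19979 + 6738 = 26717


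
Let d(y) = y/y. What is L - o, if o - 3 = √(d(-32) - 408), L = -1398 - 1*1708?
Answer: -3109 - I*√407 ≈ -3109.0 - 20.174*I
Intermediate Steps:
L = -3106 (L = -1398 - 1708 = -3106)
d(y) = 1
o = 3 + I*√407 (o = 3 + √(1 - 408) = 3 + √(-407) = 3 + I*√407 ≈ 3.0 + 20.174*I)
L - o = -3106 - (3 + I*√407) = -3106 + (-3 - I*√407) = -3109 - I*√407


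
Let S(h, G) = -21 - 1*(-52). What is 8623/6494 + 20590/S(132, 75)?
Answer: 133978773/201314 ≈ 665.52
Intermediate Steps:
S(h, G) = 31 (S(h, G) = -21 + 52 = 31)
8623/6494 + 20590/S(132, 75) = 8623/6494 + 20590/31 = 133978773/201314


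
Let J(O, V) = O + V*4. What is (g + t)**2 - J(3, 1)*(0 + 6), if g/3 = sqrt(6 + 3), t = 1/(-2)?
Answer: 121/4 ≈ 30.250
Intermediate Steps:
J(O, V) = O + 4*V
t = -1/2 ≈ -0.50000
g = 9 (g = 3*sqrt(6 + 3) = 3*sqrt(9) = 3*3 = 9)
(g + t)**2 - J(3, 1)*(0 + 6) = (9 - 1/2)**2 - (3 + 4*1)*(0 + 6) = (17/2)**2 - (3 + 4)*6 = 289/4 - 7*6 = 289/4 - 1*42 = 289/4 - 42 = 121/4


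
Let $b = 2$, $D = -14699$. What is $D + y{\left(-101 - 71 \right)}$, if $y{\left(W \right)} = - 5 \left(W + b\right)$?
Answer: $-13849$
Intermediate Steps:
$y{\left(W \right)} = -10 - 5 W$ ($y{\left(W \right)} = - 5 \left(W + 2\right) = - 5 \left(2 + W\right) = -10 - 5 W$)
$D + y{\left(-101 - 71 \right)} = -14699 - \left(10 + 5 \left(-101 - 71\right)\right) = -14699 - -850 = -14699 + \left(-10 + 860\right) = -14699 + 850 = -13849$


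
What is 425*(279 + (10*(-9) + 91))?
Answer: 119000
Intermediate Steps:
425*(279 + (10*(-9) + 91)) = 425*(279 + (-90 + 91)) = 425*(279 + 1) = 425*280 = 119000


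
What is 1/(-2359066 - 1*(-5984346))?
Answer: 1/3625280 ≈ 2.7584e-7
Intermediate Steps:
1/(-2359066 - 1*(-5984346)) = 1/(-2359066 + 5984346) = 1/3625280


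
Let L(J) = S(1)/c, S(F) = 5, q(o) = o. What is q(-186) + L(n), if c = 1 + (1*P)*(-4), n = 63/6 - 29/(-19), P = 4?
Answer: -559/3 ≈ -186.33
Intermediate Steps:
n = 457/38 (n = 63*(1/6) - 29*(-1/19) = 21/2 + 29/19 = 457/38 ≈ 12.026)
c = -15 (c = 1 + (1*4)*(-4) = 1 + 4*(-4) = 1 - 16 = -15)
L(J) = -1/3 (L(J) = 5/(-15) = 5*(-1/15) = -1/3)
q(-186) + L(n) = -186 - 1/3 = -559/3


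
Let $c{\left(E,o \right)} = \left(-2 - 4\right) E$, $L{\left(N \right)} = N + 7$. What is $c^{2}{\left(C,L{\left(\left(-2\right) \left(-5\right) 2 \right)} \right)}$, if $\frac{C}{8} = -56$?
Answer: $7225344$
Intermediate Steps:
$C = -448$ ($C = 8 \left(-56\right) = -448$)
$L{\left(N \right)} = 7 + N$
$c{\left(E,o \right)} = - 6 E$
$c^{2}{\left(C,L{\left(\left(-2\right) \left(-5\right) 2 \right)} \right)} = \left(\left(-6\right) \left(-448\right)\right)^{2} = 2688^{2} = 7225344$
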